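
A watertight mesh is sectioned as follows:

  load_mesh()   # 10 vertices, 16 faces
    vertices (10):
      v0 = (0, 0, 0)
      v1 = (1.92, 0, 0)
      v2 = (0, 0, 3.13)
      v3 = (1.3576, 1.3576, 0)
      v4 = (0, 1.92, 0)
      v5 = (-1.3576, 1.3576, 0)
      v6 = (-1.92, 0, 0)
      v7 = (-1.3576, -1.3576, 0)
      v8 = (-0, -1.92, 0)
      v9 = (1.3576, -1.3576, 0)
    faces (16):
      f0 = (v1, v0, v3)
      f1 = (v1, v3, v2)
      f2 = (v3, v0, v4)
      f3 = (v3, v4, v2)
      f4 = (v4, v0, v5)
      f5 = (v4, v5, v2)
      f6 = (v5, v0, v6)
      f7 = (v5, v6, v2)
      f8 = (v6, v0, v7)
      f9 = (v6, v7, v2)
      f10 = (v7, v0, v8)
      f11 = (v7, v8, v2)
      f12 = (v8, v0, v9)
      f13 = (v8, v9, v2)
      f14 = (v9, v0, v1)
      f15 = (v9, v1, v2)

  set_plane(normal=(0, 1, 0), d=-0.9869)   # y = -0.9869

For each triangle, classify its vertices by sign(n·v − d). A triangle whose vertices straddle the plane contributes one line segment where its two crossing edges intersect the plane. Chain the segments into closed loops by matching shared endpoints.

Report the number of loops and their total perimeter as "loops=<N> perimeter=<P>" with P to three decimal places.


loops=1 perimeter=7.409

Straddling triangles (8 of 16):
  (v6,v0,v7) [++-] → (-0.9869, -0.9869, 0)–(-1.51117, -0.9869, 0)  len=0.5243
  (v6,v7,v2) [+-+] → (-1.51117, -0.9869, 0)–(-0.9869, -0.9869, 0.854663)  len=1.0026
  (v7,v0,v8) [-+-] → (-0.9869, -0.9869, 0)–(0, -0.9869, 0)  len=0.9869
  (v7,v8,v2) [--+] → (0, -0.9869, 1.52115)–(-0.9869, -0.9869, 0.854663)  len=1.1909
  (v8,v0,v9) [-+-] → (0, -0.9869, 0)–(0.9869, -0.9869, 0)  len=0.9869
  (v8,v9,v2) [--+] → (0.9869, -0.9869, 0.854663)–(0, -0.9869, 1.52115)  len=1.1909
  (v9,v0,v1) [-++] → (0.9869, -0.9869, 0)–(1.51117, -0.9869, 0)  len=0.5243
  (v9,v1,v2) [-++] → (1.51117, -0.9869, 0)–(0.9869, -0.9869, 0.854663)  len=1.0026

Chained into 1 loop(s):
  loop 1: 8 segments, perimeter = 7.4094
Total perimeter = 7.409


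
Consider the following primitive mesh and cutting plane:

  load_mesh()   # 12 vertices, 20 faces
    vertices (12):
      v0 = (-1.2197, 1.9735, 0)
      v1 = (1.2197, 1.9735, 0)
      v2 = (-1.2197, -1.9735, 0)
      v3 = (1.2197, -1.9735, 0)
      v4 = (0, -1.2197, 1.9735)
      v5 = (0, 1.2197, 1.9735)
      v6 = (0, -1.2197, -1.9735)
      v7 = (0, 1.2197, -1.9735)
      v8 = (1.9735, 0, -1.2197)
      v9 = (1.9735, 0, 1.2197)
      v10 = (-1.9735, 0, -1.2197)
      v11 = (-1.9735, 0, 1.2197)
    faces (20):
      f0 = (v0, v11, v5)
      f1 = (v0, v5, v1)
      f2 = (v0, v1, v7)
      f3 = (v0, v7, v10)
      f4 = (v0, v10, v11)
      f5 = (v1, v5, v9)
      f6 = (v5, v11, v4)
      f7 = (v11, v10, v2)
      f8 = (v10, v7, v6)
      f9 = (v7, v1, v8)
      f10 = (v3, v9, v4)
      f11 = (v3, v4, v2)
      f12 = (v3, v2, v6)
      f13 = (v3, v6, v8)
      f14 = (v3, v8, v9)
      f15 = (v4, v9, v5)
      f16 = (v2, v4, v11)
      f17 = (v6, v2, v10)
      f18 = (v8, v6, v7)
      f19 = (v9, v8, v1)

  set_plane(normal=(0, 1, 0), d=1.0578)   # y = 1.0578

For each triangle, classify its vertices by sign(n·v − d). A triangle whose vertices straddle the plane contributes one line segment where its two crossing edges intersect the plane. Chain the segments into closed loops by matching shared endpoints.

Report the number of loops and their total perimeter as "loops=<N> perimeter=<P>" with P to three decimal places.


Straddling triangles (10 of 20):
  (v0,v11,v5) [+-+] → (-1.56946, 1.0578, 0.565938)–(-0.261958, 1.0578, 1.87344)  len=1.8491
  (v0,v7,v10) [++-] → (-0.261958, 1.0578, -1.87344)–(-1.56946, 1.0578, -0.565938)  len=1.8491
  (v0,v10,v11) [+--] → (-1.56946, 1.0578, -0.565938)–(-1.56946, 1.0578, 0.565938)  len=1.1319
  (v1,v5,v9) [++-] → (0.261958, 1.0578, 1.87344)–(1.56946, 1.0578, 0.565938)  len=1.8491
  (v5,v11,v4) [+--] → (-0.261958, 1.0578, 1.87344)–(0, 1.0578, 1.9735)  len=0.2804
  (v10,v7,v6) [-+-] → (-0.261958, 1.0578, -1.87344)–(0, 1.0578, -1.9735)  len=0.2804
  (v7,v1,v8) [++-] → (1.56946, 1.0578, -0.565938)–(0.261958, 1.0578, -1.87344)  len=1.8491
  (v4,v9,v5) [--+] → (0.261958, 1.0578, 1.87344)–(0, 1.0578, 1.9735)  len=0.2804
  (v8,v6,v7) [--+] → (0, 1.0578, -1.9735)–(0.261958, 1.0578, -1.87344)  len=0.2804
  (v9,v8,v1) [--+] → (1.56946, 1.0578, -0.565938)–(1.56946, 1.0578, 0.565938)  len=1.1319

Chained into 1 loop(s):
  loop 1: 10 segments, perimeter = 10.7818
Total perimeter = 10.782

loops=1 perimeter=10.782


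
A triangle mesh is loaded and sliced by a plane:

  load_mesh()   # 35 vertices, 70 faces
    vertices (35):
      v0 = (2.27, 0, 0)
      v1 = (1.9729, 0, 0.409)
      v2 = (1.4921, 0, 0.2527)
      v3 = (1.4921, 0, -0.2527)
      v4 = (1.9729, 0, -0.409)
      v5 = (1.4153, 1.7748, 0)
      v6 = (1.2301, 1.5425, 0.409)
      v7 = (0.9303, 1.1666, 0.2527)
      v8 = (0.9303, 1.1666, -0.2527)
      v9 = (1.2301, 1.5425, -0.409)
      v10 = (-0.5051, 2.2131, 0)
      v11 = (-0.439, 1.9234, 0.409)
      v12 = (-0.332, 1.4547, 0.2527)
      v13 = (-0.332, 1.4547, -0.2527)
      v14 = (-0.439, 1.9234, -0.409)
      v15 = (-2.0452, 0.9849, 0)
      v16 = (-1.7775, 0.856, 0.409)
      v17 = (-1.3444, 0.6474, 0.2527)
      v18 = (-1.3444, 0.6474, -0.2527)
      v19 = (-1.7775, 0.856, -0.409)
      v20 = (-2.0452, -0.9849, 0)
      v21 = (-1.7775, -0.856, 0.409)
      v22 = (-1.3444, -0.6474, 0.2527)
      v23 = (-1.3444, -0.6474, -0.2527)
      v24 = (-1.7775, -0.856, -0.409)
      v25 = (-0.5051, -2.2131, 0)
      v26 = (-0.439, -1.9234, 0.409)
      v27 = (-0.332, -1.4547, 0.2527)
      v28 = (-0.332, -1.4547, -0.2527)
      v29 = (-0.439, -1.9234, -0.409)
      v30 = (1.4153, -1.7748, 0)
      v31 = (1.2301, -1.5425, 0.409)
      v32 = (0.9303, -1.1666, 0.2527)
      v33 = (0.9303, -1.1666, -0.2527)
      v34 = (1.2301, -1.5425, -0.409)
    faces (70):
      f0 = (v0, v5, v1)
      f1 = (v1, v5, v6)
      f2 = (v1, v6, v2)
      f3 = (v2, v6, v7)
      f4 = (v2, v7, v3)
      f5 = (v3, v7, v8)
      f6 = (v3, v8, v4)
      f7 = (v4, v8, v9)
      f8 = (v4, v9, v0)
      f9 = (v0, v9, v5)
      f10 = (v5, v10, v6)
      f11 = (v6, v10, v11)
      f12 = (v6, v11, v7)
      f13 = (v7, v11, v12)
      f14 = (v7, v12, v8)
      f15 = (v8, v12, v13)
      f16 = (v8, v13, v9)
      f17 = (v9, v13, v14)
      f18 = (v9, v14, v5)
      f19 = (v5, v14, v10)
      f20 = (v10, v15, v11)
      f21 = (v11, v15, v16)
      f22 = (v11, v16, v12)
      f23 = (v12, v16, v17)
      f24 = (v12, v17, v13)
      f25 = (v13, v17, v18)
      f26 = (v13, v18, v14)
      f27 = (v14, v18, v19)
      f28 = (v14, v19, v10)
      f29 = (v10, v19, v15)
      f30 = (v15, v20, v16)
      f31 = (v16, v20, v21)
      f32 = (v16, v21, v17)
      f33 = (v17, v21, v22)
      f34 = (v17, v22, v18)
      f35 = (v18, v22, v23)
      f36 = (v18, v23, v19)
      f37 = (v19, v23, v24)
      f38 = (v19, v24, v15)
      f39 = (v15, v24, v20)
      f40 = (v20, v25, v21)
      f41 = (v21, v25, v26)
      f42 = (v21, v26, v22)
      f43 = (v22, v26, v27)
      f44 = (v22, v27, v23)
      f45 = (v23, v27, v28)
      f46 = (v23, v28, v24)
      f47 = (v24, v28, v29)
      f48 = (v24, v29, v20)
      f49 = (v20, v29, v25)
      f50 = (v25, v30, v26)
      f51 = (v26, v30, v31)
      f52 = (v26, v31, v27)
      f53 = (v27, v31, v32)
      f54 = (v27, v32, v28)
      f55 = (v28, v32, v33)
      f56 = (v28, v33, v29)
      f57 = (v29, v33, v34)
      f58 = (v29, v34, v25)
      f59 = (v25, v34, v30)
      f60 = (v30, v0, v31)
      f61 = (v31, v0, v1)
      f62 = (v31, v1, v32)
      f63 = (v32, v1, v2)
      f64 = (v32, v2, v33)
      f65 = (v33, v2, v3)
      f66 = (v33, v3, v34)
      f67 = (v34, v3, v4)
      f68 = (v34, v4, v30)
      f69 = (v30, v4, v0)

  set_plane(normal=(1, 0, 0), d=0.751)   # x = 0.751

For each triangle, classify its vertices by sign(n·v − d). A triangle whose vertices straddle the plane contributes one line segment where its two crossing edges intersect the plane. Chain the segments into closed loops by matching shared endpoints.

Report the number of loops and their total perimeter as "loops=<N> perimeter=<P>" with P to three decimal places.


loops=2 perimeter=4.865

Straddling triangles (20 of 70):
  (v5,v10,v6) [+-+] → (0.751, 1.92642, 0)–(0.751, 1.72766, 0.296072)  len=0.3566
  (v6,v10,v11) [+--] → (0.751, 1.72766, 0.296072)–(0.751, 1.65183, 0.409)  len=0.1360
  (v6,v11,v7) [+-+] → (0.751, 1.65183, 0.409)–(0.751, 1.2657, 0.273166)  len=0.4093
  (v7,v11,v12) [+--] → (0.751, 1.2657, 0.273166)–(0.751, 1.20752, 0.2527)  len=0.0617
  (v7,v12,v8) [+-+] → (0.751, 1.20752, 0.2527)–(0.751, 1.20752, -0.180912)  len=0.4336
  (v8,v12,v13) [+--] → (0.751, 1.20752, -0.180912)–(0.751, 1.20752, -0.2527)  len=0.0718
  (v8,v13,v9) [+-+] → (0.751, 1.20752, -0.2527)–(0.751, 1.51557, -0.361062)  len=0.3266
  (v9,v13,v14) [+--] → (0.751, 1.51557, -0.361062)–(0.751, 1.65183, -0.409)  len=0.1444
  (v9,v14,v5) [+-+] → (0.751, 1.65183, -0.409)–(0.751, 1.82804, -0.146524)  len=0.3161
  (v5,v14,v10) [+--] → (0.751, 1.82804, -0.146524)–(0.751, 1.92642, 0)  len=0.1765
  (v25,v30,v26) [-+-] → (0.751, -1.92642, 0)–(0.751, -1.82804, 0.146524)  len=0.1765
  (v26,v30,v31) [-++] → (0.751, -1.82804, 0.146524)–(0.751, -1.65183, 0.409)  len=0.3161
  (v26,v31,v27) [-+-] → (0.751, -1.65183, 0.409)–(0.751, -1.51557, 0.361062)  len=0.1444
  (v27,v31,v32) [-++] → (0.751, -1.51557, 0.361062)–(0.751, -1.20752, 0.2527)  len=0.3266
  (v27,v32,v28) [-+-] → (0.751, -1.20752, 0.2527)–(0.751, -1.20752, 0.180912)  len=0.0718
  (v28,v32,v33) [-++] → (0.751, -1.20752, 0.180912)–(0.751, -1.20752, -0.2527)  len=0.4336
  (v28,v33,v29) [-+-] → (0.751, -1.20752, -0.2527)–(0.751, -1.2657, -0.273166)  len=0.0617
  (v29,v33,v34) [-++] → (0.751, -1.2657, -0.273166)–(0.751, -1.65183, -0.409)  len=0.4093
  (v29,v34,v25) [-+-] → (0.751, -1.65183, -0.409)–(0.751, -1.72766, -0.296072)  len=0.1360
  (v25,v34,v30) [-++] → (0.751, -1.72766, -0.296072)–(0.751, -1.92642, 0)  len=0.3566

Chained into 2 loop(s):
  loop 1: 10 segments, perimeter = 2.4326
  loop 2: 10 segments, perimeter = 2.4326
Total perimeter = 4.865


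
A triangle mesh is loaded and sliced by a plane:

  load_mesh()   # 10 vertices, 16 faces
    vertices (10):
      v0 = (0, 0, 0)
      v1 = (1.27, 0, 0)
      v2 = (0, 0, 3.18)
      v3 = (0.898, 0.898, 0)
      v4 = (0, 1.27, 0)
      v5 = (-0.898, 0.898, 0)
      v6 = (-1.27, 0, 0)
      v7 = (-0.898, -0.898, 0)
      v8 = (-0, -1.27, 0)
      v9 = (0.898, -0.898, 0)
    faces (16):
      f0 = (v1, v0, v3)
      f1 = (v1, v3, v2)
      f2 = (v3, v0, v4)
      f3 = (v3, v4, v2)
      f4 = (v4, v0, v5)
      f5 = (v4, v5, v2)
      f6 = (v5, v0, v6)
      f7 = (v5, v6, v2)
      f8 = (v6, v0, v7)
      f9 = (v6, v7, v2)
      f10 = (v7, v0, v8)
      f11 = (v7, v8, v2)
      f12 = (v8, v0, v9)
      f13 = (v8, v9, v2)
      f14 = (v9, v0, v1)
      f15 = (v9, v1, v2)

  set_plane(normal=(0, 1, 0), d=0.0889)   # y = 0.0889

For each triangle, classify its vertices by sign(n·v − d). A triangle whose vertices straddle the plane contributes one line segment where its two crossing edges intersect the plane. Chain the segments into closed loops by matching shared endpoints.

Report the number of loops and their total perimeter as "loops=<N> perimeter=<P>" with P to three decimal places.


loops=1 perimeter=8.893

Straddling triangles (8 of 16):
  (v1,v0,v3) [--+] → (0.0889, 0.0889, 0)–(1.23317, 0.0889, 0)  len=1.1443
  (v1,v3,v2) [-+-] → (1.23317, 0.0889, 0)–(0.0889, 0.0889, 2.86519)  len=3.0852
  (v3,v0,v4) [+-+] → (0.0889, 0.0889, 0)–(0, 0.0889, 0)  len=0.0889
  (v3,v4,v2) [++-] → (0, 0.0889, 2.9574)–(0.0889, 0.0889, 2.86519)  len=0.1281
  (v4,v0,v5) [+-+] → (0, 0.0889, 0)–(-0.0889, 0.0889, 0)  len=0.0889
  (v4,v5,v2) [++-] → (-0.0889, 0.0889, 2.86519)–(0, 0.0889, 2.9574)  len=0.1281
  (v5,v0,v6) [+--] → (-0.0889, 0.0889, 0)–(-1.23317, 0.0889, 0)  len=1.1443
  (v5,v6,v2) [+--] → (-1.23317, 0.0889, 0)–(-0.0889, 0.0889, 2.86519)  len=3.0852

Chained into 1 loop(s):
  loop 1: 8 segments, perimeter = 8.8930
Total perimeter = 8.893


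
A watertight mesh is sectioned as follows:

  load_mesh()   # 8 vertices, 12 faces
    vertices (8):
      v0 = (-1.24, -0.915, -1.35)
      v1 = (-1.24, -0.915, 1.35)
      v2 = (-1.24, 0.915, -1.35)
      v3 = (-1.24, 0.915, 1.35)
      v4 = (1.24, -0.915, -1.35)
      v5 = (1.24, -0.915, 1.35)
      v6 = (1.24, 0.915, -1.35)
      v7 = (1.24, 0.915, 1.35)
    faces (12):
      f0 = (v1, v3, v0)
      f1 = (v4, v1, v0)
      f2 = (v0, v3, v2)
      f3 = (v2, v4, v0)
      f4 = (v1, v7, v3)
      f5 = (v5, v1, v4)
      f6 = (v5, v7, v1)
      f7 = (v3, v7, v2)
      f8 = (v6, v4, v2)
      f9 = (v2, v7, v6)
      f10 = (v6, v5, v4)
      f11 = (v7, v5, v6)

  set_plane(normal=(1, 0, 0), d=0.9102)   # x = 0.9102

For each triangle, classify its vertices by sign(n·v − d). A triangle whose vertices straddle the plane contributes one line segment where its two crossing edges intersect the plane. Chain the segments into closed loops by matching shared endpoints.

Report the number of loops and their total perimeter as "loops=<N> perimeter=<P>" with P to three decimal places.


loops=1 perimeter=9.060

Straddling triangles (8 of 12):
  (v4,v1,v0) [+--] → (0.9102, -0.915, -0.990944)–(0.9102, -0.915, -1.35)  len=0.3591
  (v2,v4,v0) [-+-] → (0.9102, -0.67164, -1.35)–(0.9102, -0.915, -1.35)  len=0.2434
  (v1,v7,v3) [-+-] → (0.9102, 0.67164, 1.35)–(0.9102, 0.915, 1.35)  len=0.2434
  (v5,v1,v4) [+-+] → (0.9102, -0.915, 1.35)–(0.9102, -0.915, -0.990944)  len=2.3409
  (v5,v7,v1) [++-] → (0.9102, 0.67164, 1.35)–(0.9102, -0.915, 1.35)  len=1.5866
  (v3,v7,v2) [-+-] → (0.9102, 0.915, 1.35)–(0.9102, 0.915, 0.990944)  len=0.3591
  (v6,v4,v2) [++-] → (0.9102, -0.67164, -1.35)–(0.9102, 0.915, -1.35)  len=1.5866
  (v2,v7,v6) [-++] → (0.9102, 0.915, 0.990944)–(0.9102, 0.915, -1.35)  len=2.3409

Chained into 1 loop(s):
  loop 1: 8 segments, perimeter = 9.0600
Total perimeter = 9.060


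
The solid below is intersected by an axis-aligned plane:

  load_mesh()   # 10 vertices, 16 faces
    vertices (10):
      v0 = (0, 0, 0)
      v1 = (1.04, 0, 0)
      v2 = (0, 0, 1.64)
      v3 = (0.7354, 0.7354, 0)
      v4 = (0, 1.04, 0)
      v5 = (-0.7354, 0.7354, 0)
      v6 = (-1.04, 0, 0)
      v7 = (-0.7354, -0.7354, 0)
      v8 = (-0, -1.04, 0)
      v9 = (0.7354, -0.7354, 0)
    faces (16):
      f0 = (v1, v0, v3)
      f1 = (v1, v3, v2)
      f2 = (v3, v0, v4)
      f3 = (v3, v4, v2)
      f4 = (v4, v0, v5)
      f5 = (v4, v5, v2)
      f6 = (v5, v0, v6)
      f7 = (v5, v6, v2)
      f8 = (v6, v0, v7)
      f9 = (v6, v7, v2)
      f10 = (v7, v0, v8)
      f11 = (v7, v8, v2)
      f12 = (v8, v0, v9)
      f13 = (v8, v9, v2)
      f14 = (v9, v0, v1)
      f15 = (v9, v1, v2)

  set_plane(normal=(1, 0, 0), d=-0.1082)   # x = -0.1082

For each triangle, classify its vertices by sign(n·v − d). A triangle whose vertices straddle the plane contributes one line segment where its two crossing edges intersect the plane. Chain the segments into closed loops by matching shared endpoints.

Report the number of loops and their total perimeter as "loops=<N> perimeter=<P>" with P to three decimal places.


loops=1 perimeter=5.561

Straddling triangles (8 of 16):
  (v4,v0,v5) [++-] → (-0.1082, 0.1082, 0)–(-0.1082, 0.995184, 0)  len=0.8870
  (v4,v5,v2) [+-+] → (-0.1082, 0.995184, 0)–(-0.1082, 0.1082, 1.39871)  len=1.6562
  (v5,v0,v6) [-+-] → (-0.1082, 0.1082, 0)–(-0.1082, 0, 0)  len=0.1082
  (v5,v6,v2) [--+] → (-0.1082, 0, 1.46938)–(-0.1082, 0.1082, 1.39871)  len=0.1292
  (v6,v0,v7) [-+-] → (-0.1082, 0, 0)–(-0.1082, -0.1082, 0)  len=0.1082
  (v6,v7,v2) [--+] → (-0.1082, -0.1082, 1.39871)–(-0.1082, 0, 1.46938)  len=0.1292
  (v7,v0,v8) [-++] → (-0.1082, -0.1082, 0)–(-0.1082, -0.995184, 0)  len=0.8870
  (v7,v8,v2) [-++] → (-0.1082, -0.995184, 0)–(-0.1082, -0.1082, 1.39871)  len=1.6562

Chained into 1 loop(s):
  loop 1: 8 segments, perimeter = 5.5613
Total perimeter = 5.561


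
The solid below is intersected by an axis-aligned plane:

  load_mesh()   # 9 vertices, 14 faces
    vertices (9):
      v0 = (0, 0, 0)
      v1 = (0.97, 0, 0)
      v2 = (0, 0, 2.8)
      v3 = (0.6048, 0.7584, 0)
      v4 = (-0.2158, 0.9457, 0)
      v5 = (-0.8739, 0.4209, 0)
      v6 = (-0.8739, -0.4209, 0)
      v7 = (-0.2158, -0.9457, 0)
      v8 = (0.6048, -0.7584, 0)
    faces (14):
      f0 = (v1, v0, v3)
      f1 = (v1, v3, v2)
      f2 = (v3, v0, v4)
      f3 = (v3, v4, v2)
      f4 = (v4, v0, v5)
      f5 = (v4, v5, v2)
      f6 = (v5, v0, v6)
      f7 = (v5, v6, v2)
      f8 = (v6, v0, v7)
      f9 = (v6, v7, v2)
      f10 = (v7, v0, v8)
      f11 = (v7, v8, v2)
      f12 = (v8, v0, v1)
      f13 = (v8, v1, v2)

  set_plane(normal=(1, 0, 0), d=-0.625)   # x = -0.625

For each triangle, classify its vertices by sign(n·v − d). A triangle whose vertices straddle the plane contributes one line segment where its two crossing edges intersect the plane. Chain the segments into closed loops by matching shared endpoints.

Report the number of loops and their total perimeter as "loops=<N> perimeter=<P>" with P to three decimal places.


Straddling triangles (6 of 14):
  (v4,v0,v5) [++-] → (-0.625, 0.301021, 0)–(-0.625, 0.619385, 0)  len=0.3184
  (v4,v5,v2) [+-+] → (-0.625, 0.619385, 0)–(-0.625, 0.301021, 0.797483)  len=0.8587
  (v5,v0,v6) [-+-] → (-0.625, 0.301021, 0)–(-0.625, -0.301021, 0)  len=0.6020
  (v5,v6,v2) [--+] → (-0.625, -0.301021, 0.797483)–(-0.625, 0.301021, 0.797483)  len=0.6020
  (v6,v0,v7) [-++] → (-0.625, -0.301021, 0)–(-0.625, -0.619385, 0)  len=0.3184
  (v6,v7,v2) [-++] → (-0.625, -0.619385, 0)–(-0.625, -0.301021, 0.797483)  len=0.8587

Chained into 1 loop(s):
  loop 1: 6 segments, perimeter = 3.5582
Total perimeter = 3.558

loops=1 perimeter=3.558


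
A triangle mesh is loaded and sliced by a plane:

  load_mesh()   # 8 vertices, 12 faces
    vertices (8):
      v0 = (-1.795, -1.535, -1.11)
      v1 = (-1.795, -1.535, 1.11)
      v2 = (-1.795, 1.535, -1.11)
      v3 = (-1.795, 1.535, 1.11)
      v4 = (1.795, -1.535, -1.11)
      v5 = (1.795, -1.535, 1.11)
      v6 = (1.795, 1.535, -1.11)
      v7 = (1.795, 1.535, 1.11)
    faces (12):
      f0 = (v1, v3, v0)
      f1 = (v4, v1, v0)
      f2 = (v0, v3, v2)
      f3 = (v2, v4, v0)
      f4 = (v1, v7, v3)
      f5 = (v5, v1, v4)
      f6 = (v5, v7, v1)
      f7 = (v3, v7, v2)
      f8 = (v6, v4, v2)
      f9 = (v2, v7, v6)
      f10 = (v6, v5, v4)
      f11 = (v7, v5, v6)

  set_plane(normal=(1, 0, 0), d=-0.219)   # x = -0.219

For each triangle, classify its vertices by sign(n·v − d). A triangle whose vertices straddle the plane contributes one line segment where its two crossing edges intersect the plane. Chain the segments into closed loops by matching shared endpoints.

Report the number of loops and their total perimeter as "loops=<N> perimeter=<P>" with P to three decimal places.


Straddling triangles (8 of 12):
  (v4,v1,v0) [+--] → (-0.219, -1.535, 0.135426)–(-0.219, -1.535, -1.11)  len=1.2454
  (v2,v4,v0) [-+-] → (-0.219, 0.187279, -1.11)–(-0.219, -1.535, -1.11)  len=1.7223
  (v1,v7,v3) [-+-] → (-0.219, -0.187279, 1.11)–(-0.219, 1.535, 1.11)  len=1.7223
  (v5,v1,v4) [+-+] → (-0.219, -1.535, 1.11)–(-0.219, -1.535, 0.135426)  len=0.9746
  (v5,v7,v1) [++-] → (-0.219, -0.187279, 1.11)–(-0.219, -1.535, 1.11)  len=1.3477
  (v3,v7,v2) [-+-] → (-0.219, 1.535, 1.11)–(-0.219, 1.535, -0.135426)  len=1.2454
  (v6,v4,v2) [++-] → (-0.219, 0.187279, -1.11)–(-0.219, 1.535, -1.11)  len=1.3477
  (v2,v7,v6) [-++] → (-0.219, 1.535, -0.135426)–(-0.219, 1.535, -1.11)  len=0.9746

Chained into 1 loop(s):
  loop 1: 8 segments, perimeter = 10.5800
Total perimeter = 10.580

loops=1 perimeter=10.580


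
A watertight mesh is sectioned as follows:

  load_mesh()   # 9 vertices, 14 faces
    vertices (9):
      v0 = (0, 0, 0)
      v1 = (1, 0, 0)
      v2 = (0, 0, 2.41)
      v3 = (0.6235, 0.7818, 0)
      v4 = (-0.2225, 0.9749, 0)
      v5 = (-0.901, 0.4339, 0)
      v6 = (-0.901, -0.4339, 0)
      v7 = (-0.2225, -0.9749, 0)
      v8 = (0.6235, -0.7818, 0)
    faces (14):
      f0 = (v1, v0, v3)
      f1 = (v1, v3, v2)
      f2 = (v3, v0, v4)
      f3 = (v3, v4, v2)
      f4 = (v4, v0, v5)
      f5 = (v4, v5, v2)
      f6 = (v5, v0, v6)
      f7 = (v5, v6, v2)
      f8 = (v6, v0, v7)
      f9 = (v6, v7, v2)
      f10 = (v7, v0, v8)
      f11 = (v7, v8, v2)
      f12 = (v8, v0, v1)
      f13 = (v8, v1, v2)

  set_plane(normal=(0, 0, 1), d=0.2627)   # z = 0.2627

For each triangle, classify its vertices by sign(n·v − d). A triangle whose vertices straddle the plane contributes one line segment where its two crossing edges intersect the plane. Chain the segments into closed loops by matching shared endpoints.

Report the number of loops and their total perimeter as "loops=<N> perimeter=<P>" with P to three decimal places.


loops=1 perimeter=5.412

Straddling triangles (7 of 14):
  (v1,v3,v2) [--+] → (0.555536, 0.696581, 0.2627)–(0.890996, 0, 0.2627)  len=0.7731
  (v3,v4,v2) [--+] → (-0.198247, 0.868632, 0.2627)–(0.555536, 0.696581, 0.2627)  len=0.7732
  (v4,v5,v2) [--+] → (-0.802787, 0.386603, 0.2627)–(-0.198247, 0.868632, 0.2627)  len=0.7732
  (v5,v6,v2) [--+] → (-0.802787, -0.386603, 0.2627)–(-0.802787, 0.386603, 0.2627)  len=0.7732
  (v6,v7,v2) [--+] → (-0.198247, -0.868632, 0.2627)–(-0.802787, -0.386603, 0.2627)  len=0.7732
  (v7,v8,v2) [--+] → (0.555536, -0.696581, 0.2627)–(-0.198247, -0.868632, 0.2627)  len=0.7732
  (v8,v1,v2) [--+] → (0.890996, 0, 0.2627)–(0.555536, -0.696581, 0.2627)  len=0.7731

Chained into 1 loop(s):
  loop 1: 7 segments, perimeter = 5.4122
Total perimeter = 5.412


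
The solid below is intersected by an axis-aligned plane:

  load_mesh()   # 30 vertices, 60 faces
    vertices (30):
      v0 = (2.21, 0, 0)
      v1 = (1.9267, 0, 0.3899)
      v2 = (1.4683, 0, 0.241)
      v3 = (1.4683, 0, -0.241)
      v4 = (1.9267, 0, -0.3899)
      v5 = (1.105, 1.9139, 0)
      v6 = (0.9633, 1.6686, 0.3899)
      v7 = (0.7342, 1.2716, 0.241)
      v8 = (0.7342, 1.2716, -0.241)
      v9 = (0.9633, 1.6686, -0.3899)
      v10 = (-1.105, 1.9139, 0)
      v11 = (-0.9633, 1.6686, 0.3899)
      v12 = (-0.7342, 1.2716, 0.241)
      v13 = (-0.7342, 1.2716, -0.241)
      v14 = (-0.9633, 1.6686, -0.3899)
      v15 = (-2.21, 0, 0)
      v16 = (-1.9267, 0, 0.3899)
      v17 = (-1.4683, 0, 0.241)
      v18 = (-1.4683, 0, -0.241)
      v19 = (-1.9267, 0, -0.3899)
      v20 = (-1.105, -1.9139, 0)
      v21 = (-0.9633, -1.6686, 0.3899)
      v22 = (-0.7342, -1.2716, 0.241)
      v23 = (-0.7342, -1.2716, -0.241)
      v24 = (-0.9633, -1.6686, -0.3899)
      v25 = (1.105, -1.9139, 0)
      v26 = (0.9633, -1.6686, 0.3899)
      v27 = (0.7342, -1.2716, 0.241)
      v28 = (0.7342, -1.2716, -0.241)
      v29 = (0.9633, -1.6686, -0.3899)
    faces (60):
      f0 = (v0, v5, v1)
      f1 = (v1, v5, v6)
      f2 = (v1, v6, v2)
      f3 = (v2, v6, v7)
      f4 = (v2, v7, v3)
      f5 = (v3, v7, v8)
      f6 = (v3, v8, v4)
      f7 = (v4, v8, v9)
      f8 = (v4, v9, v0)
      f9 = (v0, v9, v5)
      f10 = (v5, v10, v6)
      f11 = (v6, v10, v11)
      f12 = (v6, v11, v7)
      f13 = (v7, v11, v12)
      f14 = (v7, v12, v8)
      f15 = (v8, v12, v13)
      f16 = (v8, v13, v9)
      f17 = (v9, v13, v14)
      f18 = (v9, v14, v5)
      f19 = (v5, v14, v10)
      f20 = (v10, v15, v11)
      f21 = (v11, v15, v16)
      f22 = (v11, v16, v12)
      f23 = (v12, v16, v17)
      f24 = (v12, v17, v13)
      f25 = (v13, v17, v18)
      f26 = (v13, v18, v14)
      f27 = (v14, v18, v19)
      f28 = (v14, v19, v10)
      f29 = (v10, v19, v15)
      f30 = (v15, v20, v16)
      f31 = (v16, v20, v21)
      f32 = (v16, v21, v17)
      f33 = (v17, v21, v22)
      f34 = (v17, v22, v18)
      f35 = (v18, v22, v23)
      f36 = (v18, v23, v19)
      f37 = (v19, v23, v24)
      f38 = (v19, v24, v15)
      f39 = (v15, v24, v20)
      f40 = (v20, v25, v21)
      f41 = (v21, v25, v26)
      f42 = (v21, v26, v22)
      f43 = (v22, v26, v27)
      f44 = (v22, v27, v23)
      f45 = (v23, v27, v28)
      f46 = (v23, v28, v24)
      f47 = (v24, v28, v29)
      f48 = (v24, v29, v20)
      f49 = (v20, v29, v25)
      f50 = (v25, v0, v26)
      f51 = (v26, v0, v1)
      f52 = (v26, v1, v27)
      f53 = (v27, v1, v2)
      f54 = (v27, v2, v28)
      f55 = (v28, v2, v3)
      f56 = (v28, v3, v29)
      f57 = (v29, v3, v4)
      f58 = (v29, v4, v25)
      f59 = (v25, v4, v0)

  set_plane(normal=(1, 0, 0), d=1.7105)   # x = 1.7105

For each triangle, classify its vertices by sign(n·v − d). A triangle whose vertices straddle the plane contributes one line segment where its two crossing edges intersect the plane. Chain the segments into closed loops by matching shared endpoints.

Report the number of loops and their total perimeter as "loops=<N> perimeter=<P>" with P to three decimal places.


Straddling triangles (14 of 60):
  (v0,v5,v1) [+-+] → (1.7105, 0.865152, 0)–(1.7105, 0.503572, 0.287312)  len=0.4618
  (v1,v5,v6) [+--] → (1.7105, 0.503572, 0.287312)–(1.7105, 0.374456, 0.3899)  len=0.1649
  (v1,v6,v2) [+--] → (1.7105, 0.374456, 0.3899)–(1.7105, 0, 0.319673)  len=0.3810
  (v3,v8,v4) [--+] → (1.7105, 0.230541, -0.362904)–(1.7105, 0, -0.319673)  len=0.2346
  (v4,v8,v9) [+--] → (1.7105, 0.230541, -0.362904)–(1.7105, 0.374456, -0.3899)  len=0.1464
  (v4,v9,v0) [+-+] → (1.7105, 0.374456, -0.3899)–(1.7105, 0.668537, -0.156216)  len=0.3756
  (v0,v9,v5) [+--] → (1.7105, 0.668537, -0.156216)–(1.7105, 0.865152, 0)  len=0.2511
  (v25,v0,v26) [-+-] → (1.7105, -0.865152, 0)–(1.7105, -0.668537, 0.156216)  len=0.2511
  (v26,v0,v1) [-++] → (1.7105, -0.668537, 0.156216)–(1.7105, -0.374456, 0.3899)  len=0.3756
  (v26,v1,v27) [-+-] → (1.7105, -0.374456, 0.3899)–(1.7105, -0.230541, 0.362904)  len=0.1464
  (v27,v1,v2) [-+-] → (1.7105, -0.230541, 0.362904)–(1.7105, 0, 0.319673)  len=0.2346
  (v29,v3,v4) [--+] → (1.7105, 0, -0.319673)–(1.7105, -0.374456, -0.3899)  len=0.3810
  (v29,v4,v25) [-+-] → (1.7105, -0.374456, -0.3899)–(1.7105, -0.503572, -0.287312)  len=0.1649
  (v25,v4,v0) [-++] → (1.7105, -0.503572, -0.287312)–(1.7105, -0.865152, 0)  len=0.4618

Chained into 1 loop(s):
  loop 1: 14 segments, perimeter = 4.0309
Total perimeter = 4.031

loops=1 perimeter=4.031


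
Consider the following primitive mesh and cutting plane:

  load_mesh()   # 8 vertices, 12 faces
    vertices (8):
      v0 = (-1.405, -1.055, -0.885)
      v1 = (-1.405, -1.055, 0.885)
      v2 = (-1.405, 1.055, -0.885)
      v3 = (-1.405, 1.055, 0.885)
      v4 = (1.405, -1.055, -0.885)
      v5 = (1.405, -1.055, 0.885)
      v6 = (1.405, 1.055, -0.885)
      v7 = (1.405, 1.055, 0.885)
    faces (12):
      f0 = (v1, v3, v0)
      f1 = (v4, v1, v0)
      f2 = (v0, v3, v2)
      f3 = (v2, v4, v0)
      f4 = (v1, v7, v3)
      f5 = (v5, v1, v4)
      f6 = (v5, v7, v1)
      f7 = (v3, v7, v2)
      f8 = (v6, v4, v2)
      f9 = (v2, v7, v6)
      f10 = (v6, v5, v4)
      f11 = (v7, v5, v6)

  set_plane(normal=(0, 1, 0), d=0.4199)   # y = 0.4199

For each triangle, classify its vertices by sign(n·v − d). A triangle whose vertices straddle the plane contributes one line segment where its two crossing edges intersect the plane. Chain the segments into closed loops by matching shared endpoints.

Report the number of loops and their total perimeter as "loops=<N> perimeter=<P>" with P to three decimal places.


Straddling triangles (8 of 12):
  (v1,v3,v0) [-+-] → (-1.405, 0.4199, 0.885)–(-1.405, 0.4199, 0.352238)  len=0.5328
  (v0,v3,v2) [-++] → (-1.405, 0.4199, 0.352238)–(-1.405, 0.4199, -0.885)  len=1.2372
  (v2,v4,v0) [+--] → (-0.559203, 0.4199, -0.885)–(-1.405, 0.4199, -0.885)  len=0.8458
  (v1,v7,v3) [-++] → (0.559203, 0.4199, 0.885)–(-1.405, 0.4199, 0.885)  len=1.9642
  (v5,v7,v1) [-+-] → (1.405, 0.4199, 0.885)–(0.559203, 0.4199, 0.885)  len=0.8458
  (v6,v4,v2) [+-+] → (1.405, 0.4199, -0.885)–(-0.559203, 0.4199, -0.885)  len=1.9642
  (v6,v5,v4) [+--] → (1.405, 0.4199, -0.352238)–(1.405, 0.4199, -0.885)  len=0.5328
  (v7,v5,v6) [+-+] → (1.405, 0.4199, 0.885)–(1.405, 0.4199, -0.352238)  len=1.2372

Chained into 1 loop(s):
  loop 1: 8 segments, perimeter = 9.1600
Total perimeter = 9.160

loops=1 perimeter=9.160


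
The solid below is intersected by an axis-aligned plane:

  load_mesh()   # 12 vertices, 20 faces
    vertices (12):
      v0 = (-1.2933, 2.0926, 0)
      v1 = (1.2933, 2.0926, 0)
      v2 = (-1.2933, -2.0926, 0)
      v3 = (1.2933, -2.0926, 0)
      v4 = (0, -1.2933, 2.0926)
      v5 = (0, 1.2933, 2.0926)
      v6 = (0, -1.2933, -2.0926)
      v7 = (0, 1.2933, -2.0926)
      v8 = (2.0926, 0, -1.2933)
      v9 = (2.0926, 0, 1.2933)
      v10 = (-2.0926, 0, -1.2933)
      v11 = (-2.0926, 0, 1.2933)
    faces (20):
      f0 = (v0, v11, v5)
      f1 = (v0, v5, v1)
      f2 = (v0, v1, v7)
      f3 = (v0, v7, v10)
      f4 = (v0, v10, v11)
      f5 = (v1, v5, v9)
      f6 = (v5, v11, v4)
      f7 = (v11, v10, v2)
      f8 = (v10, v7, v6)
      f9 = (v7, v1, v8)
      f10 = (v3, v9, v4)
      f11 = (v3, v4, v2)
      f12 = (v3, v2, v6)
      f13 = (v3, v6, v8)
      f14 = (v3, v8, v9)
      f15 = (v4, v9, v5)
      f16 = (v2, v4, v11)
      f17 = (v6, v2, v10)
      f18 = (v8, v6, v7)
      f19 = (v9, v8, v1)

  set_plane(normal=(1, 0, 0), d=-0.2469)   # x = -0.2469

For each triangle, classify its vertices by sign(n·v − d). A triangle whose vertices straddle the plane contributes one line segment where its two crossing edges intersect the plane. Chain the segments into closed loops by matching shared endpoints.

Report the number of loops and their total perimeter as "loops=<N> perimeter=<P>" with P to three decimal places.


loops=1 perimeter=13.539

Straddling triangles (10 of 20):
  (v0,v11,v5) [--+] → (-0.2469, 1.14071, 1.99829)–(-0.2469, 1.44589, 1.69311)  len=0.4316
  (v0,v5,v1) [-++] → (-0.2469, 1.44589, 1.69311)–(-0.2469, 2.0926, 0)  len=1.8124
  (v0,v1,v7) [-++] → (-0.2469, 2.0926, 0)–(-0.2469, 1.44589, -1.69311)  len=1.8124
  (v0,v7,v10) [-+-] → (-0.2469, 1.44589, -1.69311)–(-0.2469, 1.14071, -1.99829)  len=0.4316
  (v5,v11,v4) [+-+] → (-0.2469, 1.14071, 1.99829)–(-0.2469, -1.14071, 1.99829)  len=2.2814
  (v10,v7,v6) [-++] → (-0.2469, 1.14071, -1.99829)–(-0.2469, -1.14071, -1.99829)  len=2.2814
  (v3,v4,v2) [++-] → (-0.2469, -1.44589, 1.69311)–(-0.2469, -2.0926, 0)  len=1.8124
  (v3,v2,v6) [+-+] → (-0.2469, -2.0926, 0)–(-0.2469, -1.44589, -1.69311)  len=1.8124
  (v2,v4,v11) [-+-] → (-0.2469, -1.44589, 1.69311)–(-0.2469, -1.14071, 1.99829)  len=0.4316
  (v6,v2,v10) [+--] → (-0.2469, -1.44589, -1.69311)–(-0.2469, -1.14071, -1.99829)  len=0.4316

Chained into 1 loop(s):
  loop 1: 10 segments, perimeter = 13.5389
Total perimeter = 13.539


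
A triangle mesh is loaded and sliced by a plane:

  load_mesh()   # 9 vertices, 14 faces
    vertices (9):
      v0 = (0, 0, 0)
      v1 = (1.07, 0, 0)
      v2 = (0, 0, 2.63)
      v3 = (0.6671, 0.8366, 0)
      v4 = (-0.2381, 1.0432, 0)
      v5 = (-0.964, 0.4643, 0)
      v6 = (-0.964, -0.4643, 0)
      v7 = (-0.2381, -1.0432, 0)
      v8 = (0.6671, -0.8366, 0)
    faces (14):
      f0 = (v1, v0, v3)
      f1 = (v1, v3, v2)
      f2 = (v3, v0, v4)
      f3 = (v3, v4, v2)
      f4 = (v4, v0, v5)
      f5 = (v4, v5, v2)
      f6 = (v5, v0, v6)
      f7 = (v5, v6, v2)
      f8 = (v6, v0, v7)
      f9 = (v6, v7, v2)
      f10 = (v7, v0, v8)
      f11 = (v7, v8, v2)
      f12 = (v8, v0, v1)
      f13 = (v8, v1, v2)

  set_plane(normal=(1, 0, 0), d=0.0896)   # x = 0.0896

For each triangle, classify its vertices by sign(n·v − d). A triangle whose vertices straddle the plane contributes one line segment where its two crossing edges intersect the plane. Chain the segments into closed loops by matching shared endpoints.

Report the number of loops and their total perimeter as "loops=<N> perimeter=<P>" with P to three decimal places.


loops=1 perimeter=7.150

Straddling triangles (8 of 14):
  (v1,v0,v3) [+-+] → (0.0896, 0, 0)–(0.0896, 0.112366, 0)  len=0.1124
  (v1,v3,v2) [++-] → (0.0896, 0.112366, 2.27676)–(0.0896, 0, 2.40977)  len=0.1741
  (v3,v0,v4) [+--] → (0.0896, 0.112366, 0)–(0.0896, 0.968407, 0)  len=0.8560
  (v3,v4,v2) [+--] → (0.0896, 0.968407, 0)–(0.0896, 0.112366, 2.27676)  len=2.4324
  (v7,v0,v8) [--+] → (0.0896, -0.112366, 0)–(0.0896, -0.968407, 0)  len=0.8560
  (v7,v8,v2) [-+-] → (0.0896, -0.968407, 0)–(0.0896, -0.112366, 2.27676)  len=2.4324
  (v8,v0,v1) [+-+] → (0.0896, -0.112366, 0)–(0.0896, 0, 0)  len=0.1124
  (v8,v1,v2) [++-] → (0.0896, 0, 2.40977)–(0.0896, -0.112366, 2.27676)  len=0.1741

Chained into 1 loop(s):
  loop 1: 8 segments, perimeter = 7.1498
Total perimeter = 7.150


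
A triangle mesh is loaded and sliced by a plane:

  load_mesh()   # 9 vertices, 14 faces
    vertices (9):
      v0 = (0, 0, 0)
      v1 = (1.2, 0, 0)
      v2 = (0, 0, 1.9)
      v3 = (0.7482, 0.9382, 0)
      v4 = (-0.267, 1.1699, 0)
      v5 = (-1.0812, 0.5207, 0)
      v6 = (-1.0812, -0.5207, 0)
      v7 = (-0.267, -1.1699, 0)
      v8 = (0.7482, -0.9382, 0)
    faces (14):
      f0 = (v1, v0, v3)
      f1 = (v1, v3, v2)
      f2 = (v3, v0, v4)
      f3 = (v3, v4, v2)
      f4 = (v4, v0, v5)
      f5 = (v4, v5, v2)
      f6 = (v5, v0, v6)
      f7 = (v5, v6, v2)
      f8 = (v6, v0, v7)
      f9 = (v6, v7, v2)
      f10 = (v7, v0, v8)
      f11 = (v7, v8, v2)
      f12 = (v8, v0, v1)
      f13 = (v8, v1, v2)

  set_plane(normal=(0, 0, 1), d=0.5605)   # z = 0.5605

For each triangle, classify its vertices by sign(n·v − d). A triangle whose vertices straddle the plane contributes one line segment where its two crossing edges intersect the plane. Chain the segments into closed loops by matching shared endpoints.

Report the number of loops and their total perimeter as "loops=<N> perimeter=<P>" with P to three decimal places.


Straddling triangles (7 of 14):
  (v1,v3,v2) [--+] → (0.527481, 0.661431, 0.5605)–(0.846, 0, 0.5605)  len=0.7341
  (v3,v4,v2) [--+] → (-0.188235, 0.824779, 0.5605)–(0.527481, 0.661431, 0.5605)  len=0.7341
  (v4,v5,v2) [--+] → (-0.762246, 0.367094, 0.5605)–(-0.188235, 0.824779, 0.5605)  len=0.7341
  (v5,v6,v2) [--+] → (-0.762246, -0.367094, 0.5605)–(-0.762246, 0.367094, 0.5605)  len=0.7342
  (v6,v7,v2) [--+] → (-0.188235, -0.824779, 0.5605)–(-0.762246, -0.367094, 0.5605)  len=0.7341
  (v7,v8,v2) [--+] → (0.527481, -0.661431, 0.5605)–(-0.188235, -0.824779, 0.5605)  len=0.7341
  (v8,v1,v2) [--+] → (0.846, 0, 0.5605)–(0.527481, -0.661431, 0.5605)  len=0.7341

Chained into 1 loop(s):
  loop 1: 7 segments, perimeter = 5.1390
Total perimeter = 5.139

loops=1 perimeter=5.139


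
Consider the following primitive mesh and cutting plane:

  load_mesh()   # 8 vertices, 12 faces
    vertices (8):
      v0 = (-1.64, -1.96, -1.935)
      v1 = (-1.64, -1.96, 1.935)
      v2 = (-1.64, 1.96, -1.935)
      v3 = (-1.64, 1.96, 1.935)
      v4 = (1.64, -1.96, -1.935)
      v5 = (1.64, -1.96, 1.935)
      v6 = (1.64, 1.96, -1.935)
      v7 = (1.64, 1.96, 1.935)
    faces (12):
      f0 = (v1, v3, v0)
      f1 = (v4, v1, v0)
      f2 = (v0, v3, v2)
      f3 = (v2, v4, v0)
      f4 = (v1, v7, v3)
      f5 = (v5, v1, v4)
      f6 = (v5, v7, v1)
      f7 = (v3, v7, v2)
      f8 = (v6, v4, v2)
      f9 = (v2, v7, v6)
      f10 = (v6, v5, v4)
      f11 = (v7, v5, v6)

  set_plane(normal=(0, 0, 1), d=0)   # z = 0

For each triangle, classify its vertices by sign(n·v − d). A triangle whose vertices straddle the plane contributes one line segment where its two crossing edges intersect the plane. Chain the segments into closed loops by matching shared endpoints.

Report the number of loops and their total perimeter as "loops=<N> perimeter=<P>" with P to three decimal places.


Straddling triangles (8 of 12):
  (v1,v3,v0) [++-] → (-1.64, 0, 0)–(-1.64, -1.96, 0)  len=1.9600
  (v4,v1,v0) [-+-] → (0, -1.96, 0)–(-1.64, -1.96, 0)  len=1.6400
  (v0,v3,v2) [-+-] → (-1.64, 0, 0)–(-1.64, 1.96, 0)  len=1.9600
  (v5,v1,v4) [++-] → (0, -1.96, 0)–(1.64, -1.96, 0)  len=1.6400
  (v3,v7,v2) [++-] → (0, 1.96, 0)–(-1.64, 1.96, 0)  len=1.6400
  (v2,v7,v6) [-+-] → (0, 1.96, 0)–(1.64, 1.96, 0)  len=1.6400
  (v6,v5,v4) [-+-] → (1.64, 0, 0)–(1.64, -1.96, 0)  len=1.9600
  (v7,v5,v6) [++-] → (1.64, 0, 0)–(1.64, 1.96, 0)  len=1.9600

Chained into 1 loop(s):
  loop 1: 8 segments, perimeter = 14.4000
Total perimeter = 14.400

loops=1 perimeter=14.400


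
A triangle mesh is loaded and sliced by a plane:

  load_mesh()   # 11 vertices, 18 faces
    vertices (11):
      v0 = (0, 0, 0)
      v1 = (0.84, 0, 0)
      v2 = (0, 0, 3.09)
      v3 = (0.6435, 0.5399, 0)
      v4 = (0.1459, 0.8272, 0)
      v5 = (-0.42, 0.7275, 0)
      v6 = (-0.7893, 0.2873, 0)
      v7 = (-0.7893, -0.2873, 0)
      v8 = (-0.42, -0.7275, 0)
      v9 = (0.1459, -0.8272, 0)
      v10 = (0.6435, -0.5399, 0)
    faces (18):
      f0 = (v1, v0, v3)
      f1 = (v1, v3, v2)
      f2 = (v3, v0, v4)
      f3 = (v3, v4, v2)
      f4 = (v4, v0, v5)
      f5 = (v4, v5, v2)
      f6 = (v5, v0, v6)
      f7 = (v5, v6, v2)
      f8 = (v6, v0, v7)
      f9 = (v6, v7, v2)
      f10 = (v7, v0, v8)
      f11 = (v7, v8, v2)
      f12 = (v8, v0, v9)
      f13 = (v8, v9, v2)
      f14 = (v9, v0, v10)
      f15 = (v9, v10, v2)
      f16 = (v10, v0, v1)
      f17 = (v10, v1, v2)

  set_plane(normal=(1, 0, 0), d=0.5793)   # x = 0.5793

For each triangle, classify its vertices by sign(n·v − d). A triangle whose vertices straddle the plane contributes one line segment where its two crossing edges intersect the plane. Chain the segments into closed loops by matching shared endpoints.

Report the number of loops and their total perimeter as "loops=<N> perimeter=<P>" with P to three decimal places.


loops=1 perimeter=3.421

Straddling triangles (8 of 18):
  (v1,v0,v3) [+-+] → (0.5793, 0, 0)–(0.5793, 0.486036, 0)  len=0.4860
  (v1,v3,v2) [++-] → (0.5793, 0.486036, 0.30828)–(0.5793, 0, 0.959004)  len=0.8122
  (v3,v0,v4) [+--] → (0.5793, 0.486036, 0)–(0.5793, 0.576967, 0)  len=0.0909
  (v3,v4,v2) [+--] → (0.5793, 0.576967, 0)–(0.5793, 0.486036, 0.30828)  len=0.3214
  (v9,v0,v10) [--+] → (0.5793, -0.486036, 0)–(0.5793, -0.576967, 0)  len=0.0909
  (v9,v10,v2) [-+-] → (0.5793, -0.576967, 0)–(0.5793, -0.486036, 0.30828)  len=0.3214
  (v10,v0,v1) [+-+] → (0.5793, -0.486036, 0)–(0.5793, 0, 0)  len=0.4860
  (v10,v1,v2) [++-] → (0.5793, 0, 0.959004)–(0.5793, -0.486036, 0.30828)  len=0.8122

Chained into 1 loop(s):
  loop 1: 8 segments, perimeter = 3.4212
Total perimeter = 3.421


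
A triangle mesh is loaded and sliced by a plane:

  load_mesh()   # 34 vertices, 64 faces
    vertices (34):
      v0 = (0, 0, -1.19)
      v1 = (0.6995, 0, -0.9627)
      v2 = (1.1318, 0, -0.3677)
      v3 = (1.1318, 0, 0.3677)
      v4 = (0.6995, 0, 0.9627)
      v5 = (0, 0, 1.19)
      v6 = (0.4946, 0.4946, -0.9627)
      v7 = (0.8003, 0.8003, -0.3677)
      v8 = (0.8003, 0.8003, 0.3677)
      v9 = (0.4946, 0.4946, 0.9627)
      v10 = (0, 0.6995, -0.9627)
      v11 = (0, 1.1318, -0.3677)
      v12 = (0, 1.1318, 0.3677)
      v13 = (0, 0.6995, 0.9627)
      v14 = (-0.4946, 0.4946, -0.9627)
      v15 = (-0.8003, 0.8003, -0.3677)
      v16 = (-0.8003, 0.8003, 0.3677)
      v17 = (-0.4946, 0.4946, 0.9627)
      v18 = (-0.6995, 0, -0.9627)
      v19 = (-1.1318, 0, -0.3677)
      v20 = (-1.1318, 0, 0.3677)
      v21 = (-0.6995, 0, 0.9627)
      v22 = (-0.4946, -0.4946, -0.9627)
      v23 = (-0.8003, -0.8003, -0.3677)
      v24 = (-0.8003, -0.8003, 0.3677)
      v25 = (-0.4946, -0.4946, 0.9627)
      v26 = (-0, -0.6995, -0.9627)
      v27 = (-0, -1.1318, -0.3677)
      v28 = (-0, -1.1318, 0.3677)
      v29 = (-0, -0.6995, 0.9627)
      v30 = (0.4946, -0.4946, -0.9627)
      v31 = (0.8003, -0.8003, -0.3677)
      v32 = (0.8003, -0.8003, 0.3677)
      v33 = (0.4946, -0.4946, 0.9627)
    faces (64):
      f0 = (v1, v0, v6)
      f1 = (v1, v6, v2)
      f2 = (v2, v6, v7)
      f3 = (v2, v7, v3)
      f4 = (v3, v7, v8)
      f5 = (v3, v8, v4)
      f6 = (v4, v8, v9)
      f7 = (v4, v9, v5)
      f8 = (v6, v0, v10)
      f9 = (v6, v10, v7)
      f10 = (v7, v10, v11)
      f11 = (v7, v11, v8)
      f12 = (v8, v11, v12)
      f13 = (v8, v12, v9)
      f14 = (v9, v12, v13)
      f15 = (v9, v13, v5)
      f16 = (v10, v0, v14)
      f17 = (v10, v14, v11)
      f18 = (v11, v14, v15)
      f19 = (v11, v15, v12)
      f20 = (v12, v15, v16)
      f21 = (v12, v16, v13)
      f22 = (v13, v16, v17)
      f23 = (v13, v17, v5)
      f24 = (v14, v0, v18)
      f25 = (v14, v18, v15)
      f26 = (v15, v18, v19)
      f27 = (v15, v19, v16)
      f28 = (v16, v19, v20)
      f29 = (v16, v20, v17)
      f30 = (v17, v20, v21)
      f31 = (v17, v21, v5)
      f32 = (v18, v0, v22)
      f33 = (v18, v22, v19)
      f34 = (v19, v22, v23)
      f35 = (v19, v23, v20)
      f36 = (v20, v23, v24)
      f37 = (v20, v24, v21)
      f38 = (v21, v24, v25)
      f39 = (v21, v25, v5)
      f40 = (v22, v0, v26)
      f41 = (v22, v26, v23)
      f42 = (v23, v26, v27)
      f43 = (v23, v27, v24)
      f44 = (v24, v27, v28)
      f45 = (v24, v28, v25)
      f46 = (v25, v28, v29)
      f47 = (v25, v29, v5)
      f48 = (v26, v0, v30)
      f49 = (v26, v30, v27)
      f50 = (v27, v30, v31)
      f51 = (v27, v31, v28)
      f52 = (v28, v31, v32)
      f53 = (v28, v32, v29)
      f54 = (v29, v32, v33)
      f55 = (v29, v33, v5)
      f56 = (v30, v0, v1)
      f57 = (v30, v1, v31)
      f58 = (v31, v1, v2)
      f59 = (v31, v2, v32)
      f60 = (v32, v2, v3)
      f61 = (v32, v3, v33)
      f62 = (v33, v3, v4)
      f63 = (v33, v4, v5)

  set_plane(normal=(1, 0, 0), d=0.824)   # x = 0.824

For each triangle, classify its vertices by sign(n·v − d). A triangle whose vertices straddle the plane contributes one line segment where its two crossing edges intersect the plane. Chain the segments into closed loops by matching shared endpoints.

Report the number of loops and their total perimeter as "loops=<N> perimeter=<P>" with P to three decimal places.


loops=1 perimeter=4.892

Straddling triangles (10 of 64):
  (v1,v6,v2) [--+] → (0.824, 0.238917, -0.655115)–(0.824, 0, -0.791343)  len=0.2750
  (v2,v6,v7) [+--] → (0.824, 0.238917, -0.655115)–(0.824, 0.743084, -0.3677)  len=0.5803
  (v2,v7,v3) [+-+] → (0.824, 0.743084, -0.3677)–(0.824, 0.743084, -0.315124)  len=0.0526
  (v3,v7,v8) [+--] → (0.824, 0.743084, -0.315124)–(0.824, 0.743084, 0.3677)  len=0.6828
  (v3,v8,v4) [+--] → (0.824, 0.743084, 0.3677)–(0.824, 0, 0.791343)  len=0.8554
  (v31,v1,v2) [--+] → (0.824, 0, -0.791343)–(0.824, -0.743084, -0.3677)  len=0.8554
  (v31,v2,v32) [-+-] → (0.824, -0.743084, -0.3677)–(0.824, -0.743084, 0.315124)  len=0.6828
  (v32,v2,v3) [-++] → (0.824, -0.743084, 0.315124)–(0.824, -0.743084, 0.3677)  len=0.0526
  (v32,v3,v33) [-+-] → (0.824, -0.743084, 0.3677)–(0.824, -0.238917, 0.655115)  len=0.5803
  (v33,v3,v4) [-+-] → (0.824, -0.238917, 0.655115)–(0.824, 0, 0.791343)  len=0.2750

Chained into 1 loop(s):
  loop 1: 10 segments, perimeter = 4.8923
Total perimeter = 4.892
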